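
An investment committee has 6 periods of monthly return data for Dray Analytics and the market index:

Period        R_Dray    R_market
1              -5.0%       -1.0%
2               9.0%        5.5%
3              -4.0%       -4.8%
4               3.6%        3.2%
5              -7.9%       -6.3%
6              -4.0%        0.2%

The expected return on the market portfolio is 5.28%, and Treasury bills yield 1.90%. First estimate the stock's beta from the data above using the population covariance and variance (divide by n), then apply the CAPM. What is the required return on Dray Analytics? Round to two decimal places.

6.18%

Mean R_i = (-5.0 + 9.0 − 4.0 + 3.6 − 7.9 − 4.0) / 6 = -1.3833%
Mean R_m = (-1.0 + 5.5 − 4.8 + 3.2 − 6.3 + 0.2) / 6 = -0.5333%
Σ(R_i − R̄_i)(R_m − R̄_m) = 129.7633  ⇒  Cov = 129.7633 / 6 = 21.6272
Σ(R_m − R̄_m)² = 102.5533  ⇒  Var(R_m) = 102.5533 / 6 = 17.0922
β = Cov / Var(R_m) = 21.6272 / 17.0922 = 1.2653
MRP = 5.28% − 1.90% = 3.38%
E(R) = R_f + β × MRP = 1.90% + 1.2653 × 3.38% = 6.18%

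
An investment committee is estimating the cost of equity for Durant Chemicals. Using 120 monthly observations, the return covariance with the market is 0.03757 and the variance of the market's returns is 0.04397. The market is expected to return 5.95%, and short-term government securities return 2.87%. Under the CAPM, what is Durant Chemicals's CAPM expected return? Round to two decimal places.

β = Cov(R_i, R_m) / Var(R_m) = 0.03757 / 0.04397 = 0.8544
MRP = 5.95% − 2.87% = 3.08%
E(R) = R_f + β × MRP = 2.87% + 0.8544 × 3.08% = 5.50%

5.50%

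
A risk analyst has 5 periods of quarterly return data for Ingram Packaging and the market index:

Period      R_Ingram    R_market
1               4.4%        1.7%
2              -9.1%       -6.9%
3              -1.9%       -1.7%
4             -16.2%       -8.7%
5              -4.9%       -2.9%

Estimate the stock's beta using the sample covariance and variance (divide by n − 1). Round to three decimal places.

Mean R_i = (4.4 − 9.1 − 1.9 − 16.2 − 4.9) / 5 = -5.5400%
Mean R_m = (1.7 − 6.9 − 1.7 − 8.7 − 2.9) / 5 = -3.7000%
Σ(R_i − R̄_i)(R_m − R̄_m) = 126.1600  ⇒  Cov = 126.1600 / 4 = 31.5400
Σ(R_m − R̄_m)² = 69.0400  ⇒  Var(R_m) = 69.0400 / 4 = 17.2600
β = Cov / Var(R_m) = 31.5400 / 17.2600 = 1.8273

1.827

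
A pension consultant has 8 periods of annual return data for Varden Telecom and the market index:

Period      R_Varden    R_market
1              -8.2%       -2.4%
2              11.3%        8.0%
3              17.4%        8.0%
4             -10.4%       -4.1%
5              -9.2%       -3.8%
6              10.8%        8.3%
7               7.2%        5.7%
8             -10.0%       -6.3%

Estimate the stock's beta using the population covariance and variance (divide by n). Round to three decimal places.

Mean R_i = (-8.2 + 11.3 + 17.4 − 10.4 − 9.2 + 10.8 + 7.2 − 10.0) / 8 = 1.1125%
Mean R_m = (-2.4 + 8.0 + 8.0 − 4.1 − 3.8 + 8.3 + 5.7 − 6.3) / 8 = 1.6750%
Σ(R_i − R̄_i)(R_m − R̄_m) = 505.6525  ⇒  Cov = 505.6525 / 8 = 63.2066
Σ(R_m − R̄_m)² = 283.6350  ⇒  Var(R_m) = 283.6350 / 8 = 35.4544
β = Cov / Var(R_m) = 63.2066 / 35.4544 = 1.7828

1.783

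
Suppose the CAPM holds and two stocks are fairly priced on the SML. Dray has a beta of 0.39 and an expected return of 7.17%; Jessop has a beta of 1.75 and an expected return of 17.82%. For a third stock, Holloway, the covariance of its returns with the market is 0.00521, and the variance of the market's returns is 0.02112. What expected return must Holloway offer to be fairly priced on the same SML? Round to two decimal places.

MRP = (17.82% − 7.17%) / (1.75 − 0.39) = 7.8309%
R_f = 7.17% − 0.39 × 7.8309% = 4.1159%
β_Holloway = Cov / Var(R_m) = 0.00521 / 0.02112 = 0.2467
E(R_Holloway) = R_f + β × MRP = 4.1159% + 0.2467 × 7.8309% = 6.05%

6.05%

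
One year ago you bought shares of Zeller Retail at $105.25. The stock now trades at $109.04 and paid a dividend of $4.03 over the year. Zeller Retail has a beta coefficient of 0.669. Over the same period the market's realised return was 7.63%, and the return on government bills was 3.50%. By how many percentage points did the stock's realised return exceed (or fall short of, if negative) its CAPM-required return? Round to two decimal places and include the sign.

Realised HPR = (P1 + D1 − P0) / P0 = (109.04 + 4.03 − 105.25) / 105.25 = 7.82 / 105.25 = 7.4299%
MRP = 7.63% − 3.50% = 4.13%
CAPM required = R_f + β·MRP = 3.50% + 0.669 × 4.13% = 6.26297%
α = realised − required = 7.4299% − 6.26297% = +1.17%

+1.17%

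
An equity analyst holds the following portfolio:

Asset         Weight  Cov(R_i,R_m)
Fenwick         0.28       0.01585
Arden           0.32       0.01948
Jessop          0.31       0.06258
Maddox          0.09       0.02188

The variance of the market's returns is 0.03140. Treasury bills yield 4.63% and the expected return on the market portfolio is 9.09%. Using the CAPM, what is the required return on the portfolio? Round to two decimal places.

9.18%

β_Fenwick = 0.01585 / 0.03140 = 0.5048
β_Arden = 0.01948 / 0.03140 = 0.6204
β_Jessop = 0.06258 / 0.03140 = 1.9930
β_Maddox = 0.02188 / 0.03140 = 0.6968
β_P = Σ w_i β_i = 0.28×0.5048 + 0.32×0.6204 + 0.31×1.9930 + 0.09×0.6968 = 1.0204
MRP = 9.09% − 4.63% = 4.46%
E(R_P) = R_f + β_P × MRP = 4.63% + 1.0204 × 4.46% = 9.18%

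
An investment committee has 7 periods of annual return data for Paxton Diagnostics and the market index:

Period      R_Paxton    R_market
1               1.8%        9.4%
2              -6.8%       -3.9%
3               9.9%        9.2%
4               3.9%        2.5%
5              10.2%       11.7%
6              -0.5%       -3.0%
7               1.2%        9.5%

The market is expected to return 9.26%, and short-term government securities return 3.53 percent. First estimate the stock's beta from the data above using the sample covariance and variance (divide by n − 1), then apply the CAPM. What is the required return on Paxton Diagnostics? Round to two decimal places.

7.56%

Mean R_i = (1.8 − 6.8 + 9.9 + 3.9 + 10.2 − 0.5 + 1.2) / 7 = 2.8143%
Mean R_m = (9.4 − 3.9 + 9.2 + 2.5 + 11.7 − 3.0 + 9.5) / 7 = 5.0571%
Σ(R_i − R̄_i)(R_m − R̄_m) = 176.8843  ⇒  Cov = 176.8843 / 6 = 29.4807
Σ(R_m − R̄_m)² = 251.5771  ⇒  Var(R_m) = 251.5771 / 6 = 41.9295
β = Cov / Var(R_m) = 29.4807 / 41.9295 = 0.7031
MRP = 9.26% − 3.53% = 5.73%
E(R) = R_f + β × MRP = 3.53% + 0.7031 × 5.73% = 7.56%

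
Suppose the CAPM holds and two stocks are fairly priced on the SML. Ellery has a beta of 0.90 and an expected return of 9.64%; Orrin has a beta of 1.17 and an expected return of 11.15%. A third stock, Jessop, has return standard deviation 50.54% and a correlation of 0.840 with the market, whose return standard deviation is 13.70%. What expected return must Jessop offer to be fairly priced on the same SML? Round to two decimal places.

MRP = (11.15% − 9.64%) / (1.17 − 0.90) = 5.5926%
R_f = 9.64% − 0.90 × 5.5926% = 4.6067%
β_Jessop = ρ·σ_i/σ_m = 0.840 × 50.54 / 13.70 = 3.0988
E(R_Jessop) = R_f + β × MRP = 4.6067% + 3.0988 × 5.5926% = 21.94%

21.94%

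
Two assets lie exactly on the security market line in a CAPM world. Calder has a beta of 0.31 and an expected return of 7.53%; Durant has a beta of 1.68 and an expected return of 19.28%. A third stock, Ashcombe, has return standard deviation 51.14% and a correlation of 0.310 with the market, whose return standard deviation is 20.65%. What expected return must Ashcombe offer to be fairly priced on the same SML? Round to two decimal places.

MRP = (19.28% − 7.53%) / (1.68 − 0.31) = 8.5766%
R_f = 7.53% − 0.31 × 8.5766% = 4.8713%
β_Ashcombe = ρ·σ_i/σ_m = 0.310 × 51.14 / 20.65 = 0.7677
E(R_Ashcombe) = R_f + β × MRP = 4.8713% + 0.7677 × 8.5766% = 11.46%

11.46%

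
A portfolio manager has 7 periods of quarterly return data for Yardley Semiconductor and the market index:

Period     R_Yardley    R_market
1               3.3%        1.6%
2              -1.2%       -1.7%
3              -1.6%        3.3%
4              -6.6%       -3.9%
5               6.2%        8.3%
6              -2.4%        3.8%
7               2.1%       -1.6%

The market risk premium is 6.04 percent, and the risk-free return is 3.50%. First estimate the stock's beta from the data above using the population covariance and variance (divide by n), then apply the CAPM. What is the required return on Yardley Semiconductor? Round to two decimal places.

7.40%

Mean R_i = (3.3 − 1.2 − 1.6 − 6.6 + 6.2 − 2.4 + 2.1) / 7 = -0.0286%
Mean R_m = (1.6 − 1.7 + 3.3 − 3.9 + 8.3 + 3.8 − 1.6) / 7 = 1.4000%
Σ(R_i − R̄_i)(R_m − R̄_m) = 67.0400  ⇒  Cov = 67.0400 / 7 = 9.5771
Σ(R_m − R̄_m)² = 103.7200  ⇒  Var(R_m) = 103.7200 / 7 = 14.8171
β = Cov / Var(R_m) = 9.5771 / 14.8171 = 0.6464
E(R) = R_f + β × MRP = 3.50% + 0.6464 × 6.04% = 7.40%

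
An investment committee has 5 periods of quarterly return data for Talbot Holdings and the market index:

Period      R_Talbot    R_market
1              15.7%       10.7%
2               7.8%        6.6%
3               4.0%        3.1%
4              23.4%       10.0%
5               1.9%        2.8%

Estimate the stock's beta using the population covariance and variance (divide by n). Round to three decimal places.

Mean R_i = (15.7 + 7.8 + 4.0 + 23.4 + 1.9) / 5 = 10.5600%
Mean R_m = (10.7 + 6.6 + 3.1 + 10.0 + 2.8) / 5 = 6.6400%
Σ(R_i − R̄_i)(R_m − R̄_m) = 120.5980  ⇒  Cov = 120.5980 / 5 = 24.1196
Σ(R_m − R̄_m)² = 55.0520  ⇒  Var(R_m) = 55.0520 / 5 = 11.0104
β = Cov / Var(R_m) = 24.1196 / 11.0104 = 2.1906

2.191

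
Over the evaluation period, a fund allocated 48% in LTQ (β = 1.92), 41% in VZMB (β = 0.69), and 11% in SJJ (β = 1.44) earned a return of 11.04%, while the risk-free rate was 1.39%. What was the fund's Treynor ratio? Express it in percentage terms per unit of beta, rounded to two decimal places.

7.08%

β_P = 0.48×1.92 + 0.41×0.69 + 0.11×1.44 = 1.3629
Treynor = (R_P − R_f) / β_P = (11.04% − 1.39%) / 1.3629 = 9.65% / 1.3629 = 7.08%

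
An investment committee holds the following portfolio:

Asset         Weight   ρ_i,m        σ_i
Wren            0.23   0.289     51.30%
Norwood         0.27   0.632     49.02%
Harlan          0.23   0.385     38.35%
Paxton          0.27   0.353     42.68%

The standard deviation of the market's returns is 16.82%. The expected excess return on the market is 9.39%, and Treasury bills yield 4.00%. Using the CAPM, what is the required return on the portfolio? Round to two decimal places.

14.74%

β_Wren = 0.289 × 51.30% / 16.82% = 0.8814
β_Norwood = 0.632 × 49.02% / 16.82% = 1.8419
β_Harlan = 0.385 × 38.35% / 16.82% = 0.8778
β_Paxton = 0.353 × 42.68% / 16.82% = 0.8957
β_P = Σ w_i β_i = 0.23×0.8814 + 0.27×1.8419 + 0.23×0.8778 + 0.27×0.8957 = 1.1438
E(R_P) = R_f + β_P × MRP = 4.00% + 1.1438 × 9.39% = 14.74%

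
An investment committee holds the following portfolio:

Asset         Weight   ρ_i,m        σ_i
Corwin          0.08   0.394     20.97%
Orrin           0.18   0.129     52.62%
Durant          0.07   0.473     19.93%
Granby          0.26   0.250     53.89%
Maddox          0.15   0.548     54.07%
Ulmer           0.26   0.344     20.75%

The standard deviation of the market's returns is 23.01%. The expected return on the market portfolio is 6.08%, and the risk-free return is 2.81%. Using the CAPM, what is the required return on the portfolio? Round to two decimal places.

4.56%

β_Corwin = 0.394 × 20.97% / 23.01% = 0.3591
β_Orrin = 0.129 × 52.62% / 23.01% = 0.2950
β_Durant = 0.473 × 19.93% / 23.01% = 0.4097
β_Granby = 0.250 × 53.89% / 23.01% = 0.5855
β_Maddox = 0.548 × 54.07% / 23.01% = 1.2877
β_Ulmer = 0.344 × 20.75% / 23.01% = 0.3102
β_P = Σ w_i β_i = 0.08×0.3591 + 0.18×0.2950 + 0.07×0.4097 + 0.26×0.5855 + 0.15×1.2877 + 0.26×0.3102 = 0.5365
MRP = 6.08% − 2.81% = 3.27%
E(R_P) = R_f + β_P × MRP = 2.81% + 0.5365 × 3.27% = 4.56%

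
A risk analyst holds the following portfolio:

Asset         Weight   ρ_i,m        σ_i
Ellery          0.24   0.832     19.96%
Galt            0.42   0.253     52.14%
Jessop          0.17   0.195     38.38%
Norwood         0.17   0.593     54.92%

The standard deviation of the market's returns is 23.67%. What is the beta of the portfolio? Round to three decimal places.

0.690

β_Ellery = 0.832 × 19.96% / 23.67% = 0.7016
β_Galt = 0.253 × 52.14% / 23.67% = 0.5573
β_Jessop = 0.195 × 38.38% / 23.67% = 0.3162
β_Norwood = 0.593 × 54.92% / 23.67% = 1.3759
β_P = Σ w_i β_i = 0.24×0.7016 + 0.42×0.5573 + 0.17×0.3162 + 0.17×1.3759 = 0.6901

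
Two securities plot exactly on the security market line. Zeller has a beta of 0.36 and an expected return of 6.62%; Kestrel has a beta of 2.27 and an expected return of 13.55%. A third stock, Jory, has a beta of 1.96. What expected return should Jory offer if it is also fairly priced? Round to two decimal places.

MRP (SML slope) = (13.55% − 6.62%) / (2.27 − 0.36) = 6.93% / 1.91 = 3.6283%
R_f (intercept) = 6.62% − 0.36 × 3.6283% = 5.3138%
E(R_Jory) = R_f + β × MRP = 5.3138% + 1.96 × 3.6283% = 12.43%

12.43%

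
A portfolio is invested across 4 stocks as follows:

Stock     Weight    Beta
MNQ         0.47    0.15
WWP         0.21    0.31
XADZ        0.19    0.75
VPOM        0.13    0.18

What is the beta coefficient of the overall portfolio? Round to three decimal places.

β_P = Σ w_i β_i = 0.47×0.15 + 0.21×0.31 + 0.19×0.75 + 0.13×0.18 = 0.3015

0.302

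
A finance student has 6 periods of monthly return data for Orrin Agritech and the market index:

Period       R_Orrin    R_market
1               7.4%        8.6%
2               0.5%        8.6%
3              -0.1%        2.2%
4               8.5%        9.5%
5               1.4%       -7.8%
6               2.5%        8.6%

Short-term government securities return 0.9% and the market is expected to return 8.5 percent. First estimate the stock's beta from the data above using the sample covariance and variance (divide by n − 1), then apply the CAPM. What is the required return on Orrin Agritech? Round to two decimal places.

2.84%

Mean R_i = (7.4 + 0.5 − 0.1 + 8.5 + 1.4 + 2.5) / 6 = 3.3667%
Mean R_m = (8.6 + 8.6 + 2.2 + 9.5 − 7.8 + 8.6) / 6 = 4.9500%
Σ(R_i − R̄_i)(R_m − R̄_m) = 59.0600  ⇒  Cov = 59.0600 / 5 = 11.8120
Σ(R_m − R̄_m)² = 230.7950  ⇒  Var(R_m) = 230.7950 / 5 = 46.1590
β = Cov / Var(R_m) = 11.8120 / 46.1590 = 0.2559
MRP = 8.5% − 0.9% = 7.60%
E(R) = R_f + β × MRP = 0.9% + 0.2559 × 7.6% = 2.84%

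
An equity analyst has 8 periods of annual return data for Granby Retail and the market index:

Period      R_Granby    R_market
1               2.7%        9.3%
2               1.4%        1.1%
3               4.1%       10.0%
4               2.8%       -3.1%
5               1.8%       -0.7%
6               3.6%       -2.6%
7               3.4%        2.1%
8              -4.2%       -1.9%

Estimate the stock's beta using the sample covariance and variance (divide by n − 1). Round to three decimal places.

Mean R_i = (2.7 + 1.4 + 4.1 + 2.8 + 1.8 + 3.6 + 3.4 − 4.2) / 8 = 1.9500%
Mean R_m = (9.3 + 1.1 + 10.0 − 3.1 − 0.7 − 2.6 + 2.1 − 1.9) / 8 = 1.7750%
Σ(R_i − R̄_i)(R_m − R̄_m) = 35.7800  ⇒  Cov = 35.7800 / 7 = 5.1114
Σ(R_m − R̄_m)² = 187.3750  ⇒  Var(R_m) = 187.3750 / 7 = 26.7679
β = Cov / Var(R_m) = 5.1114 / 26.7679 = 0.1910

0.191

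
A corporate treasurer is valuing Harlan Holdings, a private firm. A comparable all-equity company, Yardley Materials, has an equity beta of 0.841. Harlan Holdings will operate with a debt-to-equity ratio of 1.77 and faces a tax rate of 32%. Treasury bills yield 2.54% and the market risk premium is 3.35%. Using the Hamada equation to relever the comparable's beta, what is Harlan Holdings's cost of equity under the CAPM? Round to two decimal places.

β_L = β_U × [1 + (1 − t)(D/E)] = 0.841 × [1 + (1 − 0.32) × 1.77]
    = 0.841 × [1 + 0.68 × 1.77] = 0.841 × 2.2036 = 1.8532
E(R) = R_f + β_L × MRP = 2.54% + 1.8532 × 3.35% = 8.75%

8.75%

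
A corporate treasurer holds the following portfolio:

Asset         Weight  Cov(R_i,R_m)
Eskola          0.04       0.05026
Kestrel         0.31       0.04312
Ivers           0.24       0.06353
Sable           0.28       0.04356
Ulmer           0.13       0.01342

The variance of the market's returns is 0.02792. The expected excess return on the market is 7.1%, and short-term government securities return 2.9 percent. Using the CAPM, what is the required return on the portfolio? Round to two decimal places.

β_Eskola = 0.05026 / 0.02792 = 1.8001
β_Kestrel = 0.04312 / 0.02792 = 1.5444
β_Ivers = 0.06353 / 0.02792 = 2.2754
β_Sable = 0.04356 / 0.02792 = 1.5602
β_Ulmer = 0.01342 / 0.02792 = 0.4807
β_P = Σ w_i β_i = 0.04×1.8001 + 0.31×1.5444 + 0.24×2.2754 + 0.28×1.5602 + 0.13×0.4807 = 1.5962
E(R_P) = R_f + β_P × MRP = 2.9% + 1.5962 × 7.1% = 14.23%

14.23%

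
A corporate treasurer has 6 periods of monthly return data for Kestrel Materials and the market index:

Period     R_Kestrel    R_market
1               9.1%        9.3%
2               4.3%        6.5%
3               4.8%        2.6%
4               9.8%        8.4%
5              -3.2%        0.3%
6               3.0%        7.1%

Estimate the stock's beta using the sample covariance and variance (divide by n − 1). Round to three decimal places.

Mean R_i = (9.1 + 4.3 + 4.8 + 9.8 − 3.2 + 3.0) / 6 = 4.6333%
Mean R_m = (9.3 + 6.5 + 2.6 + 8.4 + 0.3 + 7.1) / 6 = 5.7000%
Σ(R_i − R̄_i)(R_m − R̄_m) = 69.2600  ⇒  Cov = 69.2600 / 5 = 13.8520
Σ(R_m − R̄_m)² = 61.6200  ⇒  Var(R_m) = 61.6200 / 5 = 12.3240
β = Cov / Var(R_m) = 13.8520 / 12.3240 = 1.1240

1.124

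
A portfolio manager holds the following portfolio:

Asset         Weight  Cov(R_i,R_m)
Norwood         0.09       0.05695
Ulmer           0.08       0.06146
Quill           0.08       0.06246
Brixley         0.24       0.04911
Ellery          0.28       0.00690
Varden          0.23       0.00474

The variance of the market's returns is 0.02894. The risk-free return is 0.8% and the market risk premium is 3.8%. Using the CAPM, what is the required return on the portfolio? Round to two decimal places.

β_Norwood = 0.05695 / 0.02894 = 1.9679
β_Ulmer = 0.06146 / 0.02894 = 2.1237
β_Quill = 0.06246 / 0.02894 = 2.1583
β_Brixley = 0.04911 / 0.02894 = 1.6970
β_Ellery = 0.00690 / 0.02894 = 0.2384
β_Varden = 0.00474 / 0.02894 = 0.1638
β_P = Σ w_i β_i = 0.09×1.9679 + 0.08×2.1237 + 0.08×2.1583 + 0.24×1.6970 + 0.28×0.2384 + 0.23×0.1638 = 1.0314
E(R_P) = R_f + β_P × MRP = 0.8% + 1.0314 × 3.8% = 4.72%

4.72%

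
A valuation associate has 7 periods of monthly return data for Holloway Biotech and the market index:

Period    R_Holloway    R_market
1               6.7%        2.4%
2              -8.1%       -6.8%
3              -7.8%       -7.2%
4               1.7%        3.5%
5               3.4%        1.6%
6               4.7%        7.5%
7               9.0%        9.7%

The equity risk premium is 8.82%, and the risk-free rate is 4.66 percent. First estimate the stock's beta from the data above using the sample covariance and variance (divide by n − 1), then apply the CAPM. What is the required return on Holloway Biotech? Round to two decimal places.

13.27%

Mean R_i = (6.7 − 8.1 − 7.8 + 1.7 + 3.4 + 4.7 + 9.0) / 7 = 1.3714%
Mean R_m = (2.4 − 6.8 − 7.2 + 3.5 + 1.6 + 7.5 + 9.7) / 7 = 1.5286%
Σ(R_i − R̄_i)(R_m − R̄_m) = 246.5857  ⇒  Cov = 246.5857 / 6 = 41.0976
Σ(R_m − R̄_m)² = 252.6343  ⇒  Var(R_m) = 252.6343 / 6 = 42.1057
β = Cov / Var(R_m) = 41.0976 / 42.1057 = 0.9761
E(R) = R_f + β × MRP = 4.66% + 0.9761 × 8.82% = 13.27%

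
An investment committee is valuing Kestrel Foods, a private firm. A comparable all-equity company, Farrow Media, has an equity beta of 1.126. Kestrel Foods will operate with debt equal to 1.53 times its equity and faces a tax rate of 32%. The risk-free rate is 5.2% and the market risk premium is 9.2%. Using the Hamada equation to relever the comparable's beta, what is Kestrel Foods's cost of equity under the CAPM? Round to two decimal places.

26.34%

β_L = β_U × [1 + (1 − t)(D/E)] = 1.126 × [1 + (1 − 0.32) × 1.53]
    = 1.126 × [1 + 0.68 × 1.53] = 1.126 × 2.0404 = 2.2975
E(R) = R_f + β_L × MRP = 5.2% + 2.2975 × 9.2% = 26.34%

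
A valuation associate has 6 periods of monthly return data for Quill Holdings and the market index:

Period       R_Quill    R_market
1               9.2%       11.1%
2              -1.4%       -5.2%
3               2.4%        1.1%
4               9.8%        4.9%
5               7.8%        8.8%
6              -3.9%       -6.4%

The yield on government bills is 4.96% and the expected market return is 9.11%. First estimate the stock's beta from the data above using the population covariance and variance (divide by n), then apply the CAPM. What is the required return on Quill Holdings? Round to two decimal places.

Mean R_i = (9.2 − 1.4 + 2.4 + 9.8 + 7.8 − 3.9) / 6 = 3.9833%
Mean R_m = (11.1 − 5.2 + 1.1 + 4.9 + 8.8 − 6.4) / 6 = 2.3833%
Σ(R_i − R̄_i)(R_m − R̄_m) = 196.6983  ⇒  Cov = 196.6983 / 6 = 32.7831
Σ(R_m − R̄_m)² = 259.7883  ⇒  Var(R_m) = 259.7883 / 6 = 43.2981
β = Cov / Var(R_m) = 32.7831 / 43.2981 = 0.7571
MRP = 9.11% − 4.96% = 4.15%
E(R) = R_f + β × MRP = 4.96% + 0.7571 × 4.15% = 8.10%

8.10%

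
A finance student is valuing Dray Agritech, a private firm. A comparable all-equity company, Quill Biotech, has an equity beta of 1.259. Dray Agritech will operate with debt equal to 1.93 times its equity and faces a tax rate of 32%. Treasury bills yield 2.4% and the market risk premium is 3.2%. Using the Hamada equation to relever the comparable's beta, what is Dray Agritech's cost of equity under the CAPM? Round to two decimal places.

β_L = β_U × [1 + (1 − t)(D/E)] = 1.259 × [1 + (1 − 0.32) × 1.93]
    = 1.259 × [1 + 0.68 × 1.93] = 1.259 × 2.3124 = 2.9113
E(R) = R_f + β_L × MRP = 2.4% + 2.9113 × 3.2% = 11.72%

11.72%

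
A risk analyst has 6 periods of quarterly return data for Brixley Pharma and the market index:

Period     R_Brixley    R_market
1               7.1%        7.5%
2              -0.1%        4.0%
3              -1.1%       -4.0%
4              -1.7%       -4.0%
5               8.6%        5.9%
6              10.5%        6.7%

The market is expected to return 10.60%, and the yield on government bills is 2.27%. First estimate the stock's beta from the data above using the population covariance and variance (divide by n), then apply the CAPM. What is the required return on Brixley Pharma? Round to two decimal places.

Mean R_i = (7.1 − 0.1 − 1.1 − 1.7 + 8.6 + 10.5) / 6 = 3.8833%
Mean R_m = (7.5 + 4.0 − 4.0 − 4.0 + 5.9 + 6.7) / 6 = 2.6833%
Σ(R_i − R̄_i)(R_m − R̄_m) = 122.6183  ⇒  Cov = 122.6183 / 6 = 20.4364
Σ(R_m − R̄_m)² = 140.7483  ⇒  Var(R_m) = 140.7483 / 6 = 23.4581
β = Cov / Var(R_m) = 20.4364 / 23.4581 = 0.8712
MRP = 10.60% − 2.27% = 8.33%
E(R) = R_f + β × MRP = 2.27% + 0.8712 × 8.33% = 9.53%

9.53%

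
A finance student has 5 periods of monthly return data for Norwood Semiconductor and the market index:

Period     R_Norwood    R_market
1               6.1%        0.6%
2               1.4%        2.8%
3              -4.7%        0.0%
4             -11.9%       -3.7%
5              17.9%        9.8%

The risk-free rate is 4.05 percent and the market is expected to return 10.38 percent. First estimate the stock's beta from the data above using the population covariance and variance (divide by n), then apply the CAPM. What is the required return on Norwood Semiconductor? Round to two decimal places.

17.38%

Mean R_i = (6.1 + 1.4 − 4.7 − 11.9 + 17.9) / 5 = 1.7600%
Mean R_m = (0.6 + 2.8 + 0.0 − 3.7 + 9.8) / 5 = 1.9000%
Σ(R_i − R̄_i)(R_m − R̄_m) = 210.3100  ⇒  Cov = 210.3100 / 5 = 42.0620
Σ(R_m − R̄_m)² = 99.8800  ⇒  Var(R_m) = 99.8800 / 5 = 19.9760
β = Cov / Var(R_m) = 42.0620 / 19.9760 = 2.1056
MRP = 10.38% − 4.05% = 6.33%
E(R) = R_f + β × MRP = 4.05% + 2.1056 × 6.33% = 17.38%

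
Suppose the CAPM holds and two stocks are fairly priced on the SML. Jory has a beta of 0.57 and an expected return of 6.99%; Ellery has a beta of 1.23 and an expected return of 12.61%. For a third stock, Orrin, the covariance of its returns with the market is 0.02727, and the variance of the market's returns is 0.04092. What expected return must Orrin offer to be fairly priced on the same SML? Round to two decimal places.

7.81%

MRP = (12.61% − 6.99%) / (1.23 − 0.57) = 8.5152%
R_f = 6.99% − 0.57 × 8.5152% = 2.1363%
β_Orrin = Cov / Var(R_m) = 0.02727 / 0.04092 = 0.6664
E(R_Orrin) = R_f + β × MRP = 2.1363% + 0.6664 × 8.5152% = 7.81%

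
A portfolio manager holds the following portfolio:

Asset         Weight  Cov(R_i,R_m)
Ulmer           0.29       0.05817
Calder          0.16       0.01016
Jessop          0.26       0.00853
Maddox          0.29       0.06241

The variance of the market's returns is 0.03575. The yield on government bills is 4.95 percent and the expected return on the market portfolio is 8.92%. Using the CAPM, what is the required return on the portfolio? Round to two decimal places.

β_Ulmer = 0.05817 / 0.03575 = 1.6271
β_Calder = 0.01016 / 0.03575 = 0.2842
β_Jessop = 0.00853 / 0.03575 = 0.2386
β_Maddox = 0.06241 / 0.03575 = 1.7457
β_P = Σ w_i β_i = 0.29×1.6271 + 0.16×0.2842 + 0.26×0.2386 + 0.29×1.7457 = 1.0856
MRP = 8.92% − 4.95% = 3.97%
E(R_P) = R_f + β_P × MRP = 4.95% + 1.0856 × 3.97% = 9.26%

9.26%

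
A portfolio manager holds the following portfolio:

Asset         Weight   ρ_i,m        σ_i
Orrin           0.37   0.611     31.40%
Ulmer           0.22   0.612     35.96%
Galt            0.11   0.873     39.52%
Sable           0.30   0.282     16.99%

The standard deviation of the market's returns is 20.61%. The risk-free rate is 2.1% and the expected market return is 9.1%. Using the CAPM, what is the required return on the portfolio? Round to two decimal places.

7.93%

β_Orrin = 0.611 × 31.40% / 20.61% = 0.9309
β_Ulmer = 0.612 × 35.96% / 20.61% = 1.0678
β_Galt = 0.873 × 39.52% / 20.61% = 1.6740
β_Sable = 0.282 × 16.99% / 20.61% = 0.2325
β_P = Σ w_i β_i = 0.37×0.9309 + 0.22×1.0678 + 0.11×1.6740 + 0.30×0.2325 = 0.8332
MRP = 9.1% − 2.1% = 7.00%
E(R_P) = R_f + β_P × MRP = 2.1% + 0.8332 × 7.0% = 7.93%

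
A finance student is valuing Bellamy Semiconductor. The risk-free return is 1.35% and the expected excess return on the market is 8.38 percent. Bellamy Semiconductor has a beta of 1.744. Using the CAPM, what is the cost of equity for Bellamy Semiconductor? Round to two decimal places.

15.96%

E(R) = R_f + β × MRP = 1.35% + 1.744 × 8.38% = 15.96%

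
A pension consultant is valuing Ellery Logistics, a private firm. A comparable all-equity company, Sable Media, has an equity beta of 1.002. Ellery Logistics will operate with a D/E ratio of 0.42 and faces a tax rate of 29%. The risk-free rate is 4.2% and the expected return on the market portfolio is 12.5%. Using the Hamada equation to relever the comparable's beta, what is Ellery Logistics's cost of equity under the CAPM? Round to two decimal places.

15.00%

β_L = β_U × [1 + (1 − t)(D/E)] = 1.002 × [1 + (1 − 0.29) × 0.42]
    = 1.002 × [1 + 0.71 × 0.42] = 1.002 × 1.2982 = 1.3008
MRP = 12.5% − 4.2% = 8.30%
E(R) = R_f + β_L × MRP = 4.2% + 1.3008 × 8.3% = 15.00%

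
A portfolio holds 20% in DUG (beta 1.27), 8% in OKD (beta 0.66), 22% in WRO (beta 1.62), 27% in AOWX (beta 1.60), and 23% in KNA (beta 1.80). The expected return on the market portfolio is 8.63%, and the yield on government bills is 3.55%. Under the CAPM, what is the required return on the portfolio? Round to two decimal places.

β_P = Σ w_i β_i = 0.20×1.27 + 0.08×0.66 + 0.22×1.62 + 0.27×1.60 + 0.23×1.80 = 1.5092
MRP = 8.63% − 3.55% = 5.08%
E(R_P) = R_f + β_P × MRP = 3.55% + 1.5092 × 5.08% = 11.22%

11.22%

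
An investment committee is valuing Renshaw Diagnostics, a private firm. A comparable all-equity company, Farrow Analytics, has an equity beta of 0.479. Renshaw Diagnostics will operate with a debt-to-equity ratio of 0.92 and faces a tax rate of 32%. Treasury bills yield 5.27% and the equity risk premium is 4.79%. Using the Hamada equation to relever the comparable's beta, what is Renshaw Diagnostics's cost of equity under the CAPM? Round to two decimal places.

9.00%

β_L = β_U × [1 + (1 − t)(D/E)] = 0.479 × [1 + (1 − 0.32) × 0.92]
    = 0.479 × [1 + 0.68 × 0.92] = 0.479 × 1.6256 = 0.7787
E(R) = R_f + β_L × MRP = 5.27% + 0.7787 × 4.79% = 9.00%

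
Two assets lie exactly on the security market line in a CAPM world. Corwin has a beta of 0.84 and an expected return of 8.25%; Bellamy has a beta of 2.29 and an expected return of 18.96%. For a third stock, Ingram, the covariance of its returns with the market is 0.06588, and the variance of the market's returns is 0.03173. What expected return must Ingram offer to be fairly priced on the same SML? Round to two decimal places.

MRP = (18.96% − 8.25%) / (2.29 − 0.84) = 7.3862%
R_f = 8.25% − 0.84 × 7.3862% = 2.0456%
β_Ingram = Cov / Var(R_m) = 0.06588 / 0.03173 = 2.0763
E(R_Ingram) = R_f + β × MRP = 2.0456% + 2.0763 × 7.3862% = 17.38%

17.38%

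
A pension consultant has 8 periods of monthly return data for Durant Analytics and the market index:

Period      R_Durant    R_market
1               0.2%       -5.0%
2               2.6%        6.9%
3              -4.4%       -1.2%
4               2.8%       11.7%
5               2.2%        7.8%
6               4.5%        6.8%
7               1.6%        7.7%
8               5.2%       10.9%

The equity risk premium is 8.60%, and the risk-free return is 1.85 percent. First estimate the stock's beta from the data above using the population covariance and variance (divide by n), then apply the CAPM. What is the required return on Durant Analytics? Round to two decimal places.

5.05%

Mean R_i = (0.2 + 2.6 − 4.4 + 2.8 + 2.2 + 4.5 + 1.6 + 5.2) / 8 = 1.8375%
Mean R_m = (-5.0 + 6.9 − 1.2 + 11.7 + 7.8 + 6.8 + 7.7 + 10.9) / 8 = 5.7000%
Σ(R_i − R̄_i)(R_m − R̄_m) = 87.9500  ⇒  Cov = 87.9500 / 8 = 10.9938
Σ(R_m − R̄_m)² = 236.2000  ⇒  Var(R_m) = 236.2000 / 8 = 29.5250
β = Cov / Var(R_m) = 10.9938 / 29.5250 = 0.3724
E(R) = R_f + β × MRP = 1.85% + 0.3724 × 8.60% = 5.05%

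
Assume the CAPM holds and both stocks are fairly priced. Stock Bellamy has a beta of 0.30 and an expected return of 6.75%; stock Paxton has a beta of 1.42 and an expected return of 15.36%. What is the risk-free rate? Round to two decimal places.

4.44%

Both satisfy E(R) = R_f + β·MRP, so the slope of the SML is
MRP = (15.36% − 6.75%) / (1.42 − 0.30) = 8.61% / 1.12 = 7.6875%
R_f = E(R_Bellamy) − β_Bellamy·MRP = 6.75% − 0.30 × 7.6875% = 4.4438%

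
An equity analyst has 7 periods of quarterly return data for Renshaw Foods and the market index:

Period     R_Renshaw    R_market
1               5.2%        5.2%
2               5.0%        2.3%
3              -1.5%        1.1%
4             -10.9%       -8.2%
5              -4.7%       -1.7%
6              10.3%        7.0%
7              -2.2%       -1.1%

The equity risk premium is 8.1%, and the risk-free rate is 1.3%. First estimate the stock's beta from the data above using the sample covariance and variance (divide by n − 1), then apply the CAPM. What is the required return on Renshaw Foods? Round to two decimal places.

Mean R_i = (5.2 + 5.0 − 1.5 − 10.9 − 4.7 + 10.3 − 2.2) / 7 = 0.1714%
Mean R_m = (5.2 + 2.3 + 1.1 − 8.2 − 1.7 + 7.0 − 1.1) / 7 = 0.6571%
Σ(R_i − R̄_i)(R_m − R̄_m) = 207.9914  ⇒  Cov = 207.9914 / 6 = 34.6652
Σ(R_m − R̄_m)² = 150.8571  ⇒  Var(R_m) = 150.8571 / 6 = 25.1429
β = Cov / Var(R_m) = 34.6652 / 25.1429 = 1.3787
E(R) = R_f + β × MRP = 1.3% + 1.3787 × 8.1% = 12.47%

12.47%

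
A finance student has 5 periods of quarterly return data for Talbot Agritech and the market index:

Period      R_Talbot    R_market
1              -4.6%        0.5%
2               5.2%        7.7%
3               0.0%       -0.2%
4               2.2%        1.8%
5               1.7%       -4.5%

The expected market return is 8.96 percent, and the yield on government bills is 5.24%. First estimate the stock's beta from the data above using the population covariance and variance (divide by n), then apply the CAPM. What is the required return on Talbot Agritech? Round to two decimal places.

Mean R_i = (-4.6 + 5.2 + 0.0 + 2.2 + 1.7) / 5 = 0.9000%
Mean R_m = (0.5 + 7.7 − 0.2 + 1.8 − 4.5) / 5 = 1.0600%
Σ(R_i − R̄_i)(R_m − R̄_m) = 29.2800  ⇒  Cov = 29.2800 / 5 = 5.8560
Σ(R_m − R̄_m)² = 77.4520  ⇒  Var(R_m) = 77.4520 / 5 = 15.4904
β = Cov / Var(R_m) = 5.8560 / 15.4904 = 0.3780
MRP = 8.96% − 5.24% = 3.72%
E(R) = R_f + β × MRP = 5.24% + 0.3780 × 3.72% = 6.65%

6.65%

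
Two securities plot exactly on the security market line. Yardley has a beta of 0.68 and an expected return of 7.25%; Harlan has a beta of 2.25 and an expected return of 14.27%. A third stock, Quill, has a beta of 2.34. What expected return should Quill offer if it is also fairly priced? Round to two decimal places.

MRP (SML slope) = (14.27% − 7.25%) / (2.25 − 0.68) = 7.02% / 1.57 = 4.4713%
R_f (intercept) = 7.25% − 0.68 × 4.4713% = 4.2095%
E(R_Quill) = R_f + β × MRP = 4.2095% + 2.34 × 4.4713% = 14.67%

14.67%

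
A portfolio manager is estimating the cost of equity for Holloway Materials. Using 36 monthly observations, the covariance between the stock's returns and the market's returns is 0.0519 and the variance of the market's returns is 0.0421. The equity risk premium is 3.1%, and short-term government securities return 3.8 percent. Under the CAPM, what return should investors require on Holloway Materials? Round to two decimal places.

β = Cov(R_i, R_m) / Var(R_m) = 0.0519 / 0.0421 = 1.2328
E(R) = R_f + β × MRP = 3.8% + 1.2328 × 3.1% = 7.62%

7.62%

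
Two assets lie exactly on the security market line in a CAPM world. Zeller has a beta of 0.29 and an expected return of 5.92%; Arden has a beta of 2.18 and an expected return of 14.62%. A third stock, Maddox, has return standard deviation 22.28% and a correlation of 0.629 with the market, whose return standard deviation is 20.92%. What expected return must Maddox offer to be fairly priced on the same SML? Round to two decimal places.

7.67%

MRP = (14.62% − 5.92%) / (2.18 − 0.29) = 4.6032%
R_f = 5.92% − 0.29 × 4.6032% = 4.5851%
β_Maddox = ρ·σ_i/σ_m = 0.629 × 22.28 / 20.92 = 0.6699
E(R_Maddox) = R_f + β × MRP = 4.5851% + 0.6699 × 4.6032% = 7.67%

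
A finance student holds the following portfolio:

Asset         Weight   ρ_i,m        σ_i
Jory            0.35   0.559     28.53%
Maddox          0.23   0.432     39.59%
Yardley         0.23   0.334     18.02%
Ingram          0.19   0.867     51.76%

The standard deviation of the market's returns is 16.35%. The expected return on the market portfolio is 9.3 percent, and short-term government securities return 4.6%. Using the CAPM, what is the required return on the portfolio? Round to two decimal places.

β_Jory = 0.559 × 28.53% / 16.35% = 0.9754
β_Maddox = 0.432 × 39.59% / 16.35% = 1.0460
β_Yardley = 0.334 × 18.02% / 16.35% = 0.3681
β_Ingram = 0.867 × 51.76% / 16.35% = 2.7447
β_P = Σ w_i β_i = 0.35×0.9754 + 0.23×1.0460 + 0.23×0.3681 + 0.19×2.7447 = 1.1881
MRP = 9.3% − 4.6% = 4.70%
E(R_P) = R_f + β_P × MRP = 4.6% + 1.1881 × 4.7% = 10.18%

10.18%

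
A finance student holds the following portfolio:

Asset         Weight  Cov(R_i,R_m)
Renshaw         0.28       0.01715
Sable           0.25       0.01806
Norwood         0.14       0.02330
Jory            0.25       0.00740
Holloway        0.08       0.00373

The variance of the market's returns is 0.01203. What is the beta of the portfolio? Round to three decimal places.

1.224

β_Renshaw = 0.01715 / 0.01203 = 1.4256
β_Sable = 0.01806 / 0.01203 = 1.5012
β_Norwood = 0.02330 / 0.01203 = 1.9368
β_Jory = 0.00740 / 0.01203 = 0.6151
β_Holloway = 0.00373 / 0.01203 = 0.3101
β_P = Σ w_i β_i = 0.28×1.4256 + 0.25×1.5012 + 0.14×1.9368 + 0.25×0.6151 + 0.08×0.3101 = 1.2242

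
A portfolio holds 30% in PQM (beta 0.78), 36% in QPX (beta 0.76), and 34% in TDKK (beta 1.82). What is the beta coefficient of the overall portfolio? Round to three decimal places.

1.126

β_P = Σ w_i β_i = 0.30×0.78 + 0.36×0.76 + 0.34×1.82 = 1.1264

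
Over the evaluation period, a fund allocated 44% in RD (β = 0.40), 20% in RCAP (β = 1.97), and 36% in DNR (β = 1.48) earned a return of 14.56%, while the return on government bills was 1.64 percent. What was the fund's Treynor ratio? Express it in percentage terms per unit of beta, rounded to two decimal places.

11.72%

β_P = 0.44×0.40 + 0.20×1.97 + 0.36×1.48 = 1.1028
Treynor = (R_P − R_f) / β_P = (14.56% − 1.64%) / 1.1028 = 12.92% / 1.1028 = 11.72%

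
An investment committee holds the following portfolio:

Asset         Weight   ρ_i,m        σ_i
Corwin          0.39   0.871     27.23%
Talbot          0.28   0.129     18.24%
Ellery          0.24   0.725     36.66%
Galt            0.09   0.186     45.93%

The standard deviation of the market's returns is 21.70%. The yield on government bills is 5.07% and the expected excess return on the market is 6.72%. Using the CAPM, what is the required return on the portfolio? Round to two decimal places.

β_Corwin = 0.871 × 27.23% / 21.70% = 1.0930
β_Talbot = 0.129 × 18.24% / 21.70% = 0.1084
β_Ellery = 0.725 × 36.66% / 21.70% = 1.2248
β_Galt = 0.186 × 45.93% / 21.70% = 0.3937
β_P = Σ w_i β_i = 0.39×1.0930 + 0.28×0.1084 + 0.24×1.2248 + 0.09×0.3937 = 0.7860
E(R_P) = R_f + β_P × MRP = 5.07% + 0.7860 × 6.72% = 10.35%

10.35%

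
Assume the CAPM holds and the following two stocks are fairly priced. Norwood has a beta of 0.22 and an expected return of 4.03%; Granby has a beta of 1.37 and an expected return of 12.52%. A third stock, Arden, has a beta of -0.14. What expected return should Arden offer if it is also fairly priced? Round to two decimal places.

MRP (SML slope) = (12.52% − 4.03%) / (1.37 − 0.22) = 8.49% / 1.15 = 7.3826%
R_f (intercept) = 4.03% − 0.22 × 7.3826% = 2.4058%
E(R_Arden) = R_f + β × MRP = 2.4058% + -0.14 × 7.3826% = 1.37%

1.37%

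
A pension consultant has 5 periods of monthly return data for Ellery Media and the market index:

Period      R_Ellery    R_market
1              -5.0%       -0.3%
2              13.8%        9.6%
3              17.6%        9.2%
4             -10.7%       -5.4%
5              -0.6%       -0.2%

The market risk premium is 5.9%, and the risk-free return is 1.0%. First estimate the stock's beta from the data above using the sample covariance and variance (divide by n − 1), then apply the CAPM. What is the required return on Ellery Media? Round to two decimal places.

Mean R_i = (-5.0 + 13.8 + 17.6 − 10.7 − 0.6) / 5 = 3.0200%
Mean R_m = (-0.3 + 9.6 + 9.2 − 5.4 − 0.2) / 5 = 2.5800%
Σ(R_i − R̄_i)(R_m − R̄_m) = 314.8420  ⇒  Cov = 314.8420 / 4 = 78.7105
Σ(R_m − R̄_m)² = 172.8080  ⇒  Var(R_m) = 172.8080 / 4 = 43.2020
β = Cov / Var(R_m) = 78.7105 / 43.2020 = 1.8219
E(R) = R_f + β × MRP = 1.0% + 1.8219 × 5.9% = 11.75%

11.75%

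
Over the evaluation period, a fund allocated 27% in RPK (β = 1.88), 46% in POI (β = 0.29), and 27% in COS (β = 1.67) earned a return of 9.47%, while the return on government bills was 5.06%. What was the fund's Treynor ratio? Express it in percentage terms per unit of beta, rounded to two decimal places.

β_P = 0.27×1.88 + 0.46×0.29 + 0.27×1.67 = 1.0919
Treynor = (R_P − R_f) / β_P = (9.47% − 5.06%) / 1.0919 = 4.41% / 1.0919 = 4.04%

4.04%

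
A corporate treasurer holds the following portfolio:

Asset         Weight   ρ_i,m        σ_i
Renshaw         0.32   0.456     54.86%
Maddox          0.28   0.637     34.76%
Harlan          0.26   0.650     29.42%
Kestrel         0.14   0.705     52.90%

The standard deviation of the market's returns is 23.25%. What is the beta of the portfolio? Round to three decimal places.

1.049

β_Renshaw = 0.456 × 54.86% / 23.25% = 1.0760
β_Maddox = 0.637 × 34.76% / 23.25% = 0.9523
β_Harlan = 0.650 × 29.42% / 23.25% = 0.8225
β_Kestrel = 0.705 × 52.90% / 23.25% = 1.6041
β_P = Σ w_i β_i = 0.32×1.0760 + 0.28×0.9523 + 0.26×0.8225 + 0.14×1.6041 = 1.0494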